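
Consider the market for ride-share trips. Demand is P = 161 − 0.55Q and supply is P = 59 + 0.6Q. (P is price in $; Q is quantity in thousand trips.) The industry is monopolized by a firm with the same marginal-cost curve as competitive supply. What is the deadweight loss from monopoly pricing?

Competitive equilibrium: 161 − 0.55Q = 59 + 0.6Q → Q* = 88.6957, P* = 112.2174.
Marginal revenue: MR = 161 − 1.1Q. Set MR = MC: 161 − 1.1Q = 59 + 0.6Q → Q_m = 60.
Price P_m = 161 − 0.55·60 = 128; MC(Q_m) = 59 + 0.6·60 = 95.
Competitive Q* = 88.6957, so ΔQ = 28.6957; wedge = 128 − 95 = 33.
The triangle = ½ × 28.6957 × 33 = $473.48 thousand.

$473.48 thousand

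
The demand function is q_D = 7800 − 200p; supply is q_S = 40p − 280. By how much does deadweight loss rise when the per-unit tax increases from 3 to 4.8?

234

In inverse form: demand p = 39 − 0.005q, supply p = 7 + 0.025q.
Competitive equilibrium: 39 − 0.005q = 7 + 0.025q → q* = 1066.6667, p* = 33.6667.
For a per-unit tax t: Δq = t/0.03, so DWL = ½·t·(t/0.03) = t²/0.06.
At t = 3: DWL = 150. At t = 4.8: DWL = 384.
Increase = 384 − 150 = 234.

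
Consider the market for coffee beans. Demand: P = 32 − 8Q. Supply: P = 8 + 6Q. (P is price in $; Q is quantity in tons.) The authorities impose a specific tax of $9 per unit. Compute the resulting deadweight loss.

$2.89

Competitive equilibrium: 32 − 8Q = 8 + 6Q → Q* = 1.7143, P* = 18.2857.
With the tax, the buyer price exceeds the seller price by 9: (32 − 8Q) − (8 + 6Q) = 9 → Q' = 1.0714.
ΔQ = 1.7143 − 1.0714 = 0.6429; the wedge equals the tax, 9.
DWL = ½ × 0.6429 × 9 = $2.89.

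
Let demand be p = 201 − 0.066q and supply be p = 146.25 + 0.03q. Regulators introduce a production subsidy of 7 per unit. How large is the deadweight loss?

Competitive equilibrium: 201 − 0.066q = 146.25 + 0.03q → q* = 570.3125, p* = 163.3594.
The subsidy lowers effective supply by 7: p = 139.25 + 0.03q.
New quantity: 201 − 0.066q = 139.25 + 0.03q → q' = 643.2292.
Overproduction Δq = 643.2292 − 570.3125 = 72.9167; wedge = subsidy = 7.
Deadweight loss = ½ × 72.9167 × 7 = 255.21.

255.21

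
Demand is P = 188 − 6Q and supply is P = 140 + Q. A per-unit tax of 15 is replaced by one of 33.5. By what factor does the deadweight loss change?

Competitive equilibrium: 188 − 6Q = 140 + Q → Q* = 6.8571, P* = 146.8571.
For a per-unit tax t: ΔQ = t/7, so DWL = ½·t·(t/7) = t²/14.
At t = 15: DWL = 16.071. At t = 33.5: DWL = 80.161.
Ratio = (33.5/15)² = 4.988.

4.988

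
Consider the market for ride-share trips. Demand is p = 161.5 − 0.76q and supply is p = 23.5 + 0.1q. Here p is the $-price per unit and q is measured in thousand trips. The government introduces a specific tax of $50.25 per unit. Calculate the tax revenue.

Competitive equilibrium: 161.5 − 0.76q = 23.5 + 0.1q → q* = 160.4651, p* = 39.5465.
With the tax, the buyer price exceeds the seller price by 50.25: (161.5 − 0.76q) − (23.5 + 0.1q) = 50.25 → q' = 102.0349.
Tax revenue = 50.25 × 102.0349 = $5127.25 thousand.

$5127.25 thousand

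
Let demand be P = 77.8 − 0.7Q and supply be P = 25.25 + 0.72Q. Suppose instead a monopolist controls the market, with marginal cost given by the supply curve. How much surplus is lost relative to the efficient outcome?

106.01

Competitive equilibrium: 77.8 − 0.7Q = 25.25 + 0.72Q → Q* = 37.007, P* = 51.8951.
Marginal revenue: MR = 77.8 − 1.4Q. Set MR = MC: 77.8 − 1.4Q = 25.25 + 0.72Q → Q_m = 24.7877.
Price P_m = 77.8 − 0.7·24.7877 = 60.4486; MC(Q_m) = 25.25 + 0.72·24.7877 = 43.0971.
Competitive Q* = 37.007, so ΔQ = 12.2193; wedge = 60.4486 − 43.0971 = 17.3515.
The triangle = ½ × 12.2193 × 17.3515 = 106.01.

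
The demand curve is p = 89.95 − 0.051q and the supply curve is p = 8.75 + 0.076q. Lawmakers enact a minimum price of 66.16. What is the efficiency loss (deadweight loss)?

Competitive equilibrium: 89.95 − 0.051q = 8.75 + 0.076q → q* = 639.3701, p* = 57.3421.
At the floor p = 66.16, quantity demanded = (89.95 − 66.16)/0.051 = 466.4706.
Sellers' marginal cost at q' = 466.4706: 8.75 + 0.076·466.4706 = 44.2018.
Δq = 639.3701 − 466.4706 = 172.8995; wedge = 66.16 − 44.2018 = 21.9582.
Welfare loss = ½ × 172.8995 × 21.9582 = 1898.28.

1898.28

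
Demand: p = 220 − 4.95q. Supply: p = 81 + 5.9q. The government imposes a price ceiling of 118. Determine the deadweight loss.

Competitive equilibrium: 220 − 4.95q = 81 + 5.9q → q* = 12.8111, p* = 156.5853.
At the ceiling p = 118, quantity supplied = (118 − 81)/5.9 = 6.2712.
Willingness to pay at q' = 6.2712: 220 − 4.95·6.2712 = 188.9576.
Δq = 12.8111 − 6.2712 = 6.5399; wedge = 188.9576 − 118 = 70.9576.
Welfare loss = ½ × 6.5399 × 70.9576 = 232.03.

232.03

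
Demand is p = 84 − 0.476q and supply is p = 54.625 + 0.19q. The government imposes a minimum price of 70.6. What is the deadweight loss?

Competitive equilibrium: 84 − 0.476q = 54.625 + 0.19q → q* = 44.1066, p* = 63.0053.
At the floor p = 70.6, quantity demanded = (84 − 70.6)/0.476 = 28.1513.
Sellers' marginal cost at q' = 28.1513: 54.625 + 0.19·28.1513 = 59.9737.
Δq = 44.1066 − 28.1513 = 15.9553; wedge = 70.6 − 59.9737 = 10.6263.
Deadweight loss = ½ × 15.9553 × 10.6263 = 84.77.

84.77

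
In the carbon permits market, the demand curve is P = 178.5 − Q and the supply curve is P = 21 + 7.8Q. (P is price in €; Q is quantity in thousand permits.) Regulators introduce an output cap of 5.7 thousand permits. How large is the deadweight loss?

Competitive equilibrium: 178.5 − Q = 21 + 7.8Q → Q* = 17.8977, P* = 160.6023.
At Q = 5.7: demand price = 178.5 − 1·5.7 = 172.8; supply price = 21 + 7.8·5.7 = 65.46.
ΔQ = 17.8977 − 5.7 = 12.1977; wedge = 172.8 − 65.46 = 107.34.
DWL = ½ × 12.1977 × 107.34 = €654.65 thousand.

€654.65 thousand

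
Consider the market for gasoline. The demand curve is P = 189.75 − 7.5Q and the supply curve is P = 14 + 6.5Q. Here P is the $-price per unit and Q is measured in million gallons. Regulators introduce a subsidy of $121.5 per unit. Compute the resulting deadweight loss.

Competitive equilibrium: 189.75 − 7.5Q = 14 + 6.5Q → Q* = 12.5536, P* = 95.5982.
The subsidy lowers effective supply by 121.5: P = 6.5Q − 107.5.
New quantity: 189.75 − 7.5Q = 6.5Q − 107.5 → Q' = 21.2321.
Overproduction ΔQ = 21.2321 − 12.5536 = 8.6785; wedge = subsidy = 121.5.
DWL = ½ × 8.6785 × 121.5 = $527.22 million.

$527.22 million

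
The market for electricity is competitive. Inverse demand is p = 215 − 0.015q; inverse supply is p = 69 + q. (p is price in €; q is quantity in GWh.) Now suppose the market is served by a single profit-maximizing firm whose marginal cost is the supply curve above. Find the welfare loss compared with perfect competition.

€2.23

Competitive equilibrium: 215 − 0.015q = 69 + q → q* = 143.8424, p* = 212.8424.
Marginal revenue: MR = 215 − 0.03q. Set MR = MC: 215 − 0.03q = 69 + q → q_m = 141.7476.
Price p_m = 215 − 0.015·141.7476 = 212.8738; MC(q_m) = 69 + 1·141.7476 = 210.7476.
Competitive q* = 143.8424, so Δq = 2.0948; wedge = 212.8738 − 210.7476 = 2.1262.
Welfare loss = ½ × 2.0948 × 2.1262 = €2.23.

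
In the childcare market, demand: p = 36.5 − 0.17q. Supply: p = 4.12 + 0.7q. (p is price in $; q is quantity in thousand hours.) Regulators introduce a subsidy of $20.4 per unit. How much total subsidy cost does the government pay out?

Competitive equilibrium: 36.5 − 0.17q = 4.12 + 0.7q → q* = 37.2184, p* = 30.1729.
The subsidy lowers effective supply by 20.4: p = 0.7q − 16.28.
New quantity: 36.5 − 0.17q = 0.7q − 16.28 → q' = 60.6667.
Total subsidy cost = 20.4 × 60.6667 = $1237.60 thousand.

$1237.60 thousand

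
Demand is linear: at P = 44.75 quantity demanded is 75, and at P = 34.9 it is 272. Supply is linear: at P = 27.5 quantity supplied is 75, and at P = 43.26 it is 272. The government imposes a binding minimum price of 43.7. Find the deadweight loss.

Demand slope = (34.9 − 44.75)/(272 − 75) = −0.05, so P = 48.5 − 0.05Q.
Supply slope = (43.26 − 27.5)/(272 − 75) = 0.08, so P = 21.5 + 0.08Q.
Competitive equilibrium: 48.5 − 0.05Q = 21.5 + 0.08Q → Q* = 207.6923, P* = 38.1154.
At the floor P = 43.7, quantity demanded = (48.5 − 43.7)/0.05 = 96.
Sellers' marginal cost at Q' = 96: 21.5 + 0.08·96 = 29.18.
ΔQ = 207.6923 − 96 = 111.6923; wedge = 43.7 − 29.18 = 14.52.
DWL = ½ × 111.6923 × 14.52 = 810.89.

810.89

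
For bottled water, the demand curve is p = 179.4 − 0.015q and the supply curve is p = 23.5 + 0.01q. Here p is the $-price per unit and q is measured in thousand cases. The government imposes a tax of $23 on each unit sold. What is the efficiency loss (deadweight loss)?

Competitive equilibrium: 179.4 − 0.015q = 23.5 + 0.01q → q* = 6236, p* = 85.86.
With the tax, the buyer price exceeds the seller price by 23: (179.4 − 0.015q) − (23.5 + 0.01q) = 23 → q' = 5316.
Δq = 6236 − 5316 = 920; the wedge equals the tax, 23.
DWL = ½ × 920 × 23 = $10580 thousand.

$10580 thousand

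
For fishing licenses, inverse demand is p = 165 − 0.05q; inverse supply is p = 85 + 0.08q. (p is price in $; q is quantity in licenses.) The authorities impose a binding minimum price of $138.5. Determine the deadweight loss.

Competitive equilibrium: 165 − 0.05q = 85 + 0.08q → q* = 615.3846, p* = 134.2308.
At the floor p = 138.5, quantity demanded = (165 − 138.5)/0.05 = 530.
Sellers' marginal cost at q' = 530: 85 + 0.08·530 = 127.4.
Δq = 615.3846 − 530 = 85.3846; wedge = 138.5 − 127.4 = 11.1.
Deadweight loss = ½ × 85.3846 × 11.1 = $473.88.

$473.88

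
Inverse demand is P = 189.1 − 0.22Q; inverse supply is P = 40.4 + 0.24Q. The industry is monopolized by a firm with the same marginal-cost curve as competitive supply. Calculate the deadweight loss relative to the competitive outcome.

Competitive equilibrium: 189.1 − 0.22Q = 40.4 + 0.24Q → Q* = 323.26087, P* = 117.98261.
Marginal revenue: MR = 189.1 − 0.44Q. Set MR = MC: 189.1 − 0.44Q = 40.4 + 0.24Q → Q_m = 218.67647.
Price P_m = 189.1 − 0.22·218.67647 = 140.99118; MC(Q_m) = 40.4 + 0.24·218.67647 = 92.88235.
Competitive Q* = 323.26087, so ΔQ = 104.5844; wedge = 140.99118 − 92.88235 = 48.10883.
Welfare loss = ½ × 104.5844 × 48.10883 = 2515.72.

2515.72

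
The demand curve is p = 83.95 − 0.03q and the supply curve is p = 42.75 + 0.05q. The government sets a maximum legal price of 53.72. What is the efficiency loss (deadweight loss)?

Competitive equilibrium: 83.95 − 0.03q = 42.75 + 0.05q → q* = 515, p* = 68.5.
At the ceiling p = 53.72, quantity supplied = (53.72 − 42.75)/0.05 = 219.4.
Willingness to pay at q' = 219.4: 83.95 − 0.03·219.4 = 77.368.
Δq = 515 − 219.4 = 295.6; wedge = 77.368 − 53.72 = 23.648.
DWL = ½ × 295.6 × 23.648 = 3495.17.

3495.17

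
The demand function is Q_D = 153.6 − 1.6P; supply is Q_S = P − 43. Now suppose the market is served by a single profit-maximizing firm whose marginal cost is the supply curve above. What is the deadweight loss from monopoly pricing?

66.69

In inverse form: demand P = 96 − 0.625Q, supply P = 43 + Q.
Competitive equilibrium: 96 − 0.625Q = 43 + Q → Q* = 32.6154, P* = 75.6154.
Marginal revenue: MR = 96 − 1.25Q. Set MR = MC: 96 − 1.25Q = 43 + Q → Q_m = 23.5556.
Price P_m = 96 − 0.625·23.5556 = 81.2778; MC(Q_m) = 43 + 1·23.5556 = 66.5556.
Competitive Q* = 32.6154, so ΔQ = 9.0598; wedge = 81.2778 − 66.5556 = 14.7222.
The triangle = ½ × 9.0598 × 14.7222 = 66.69.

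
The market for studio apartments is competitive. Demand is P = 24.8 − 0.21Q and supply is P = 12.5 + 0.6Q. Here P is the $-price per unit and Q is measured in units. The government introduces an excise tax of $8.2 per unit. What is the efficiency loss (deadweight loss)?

Competitive equilibrium: 24.8 − 0.21Q = 12.5 + 0.6Q → Q* = 15.1852, P* = 21.6111.
With the tax, the buyer price exceeds the seller price by 8.2: (24.8 − 0.21Q) − (12.5 + 0.6Q) = 8.2 → Q' = 5.0617.
ΔQ = 15.1852 − 5.0617 = 10.1235; the wedge equals the tax, 8.2.
Welfare loss = ½ × 10.1235 × 8.2 = $41.51.

$41.51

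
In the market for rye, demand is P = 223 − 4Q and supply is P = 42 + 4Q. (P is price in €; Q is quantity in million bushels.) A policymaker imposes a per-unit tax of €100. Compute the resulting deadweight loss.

Competitive equilibrium: 223 − 4Q = 42 + 4Q → Q* = 22.625, P* = 132.5.
With the tax, the buyer price exceeds the seller price by 100: (223 − 4Q) − (42 + 4Q) = 100 → Q' = 10.125.
ΔQ = 22.625 − 10.125 = 12.5; the wedge equals the tax, 100.
The triangle = ½ × 12.5 × 100 = €625 million.

€625 million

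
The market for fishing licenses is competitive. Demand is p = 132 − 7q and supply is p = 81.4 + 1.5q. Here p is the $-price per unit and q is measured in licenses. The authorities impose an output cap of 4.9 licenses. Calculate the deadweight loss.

Competitive equilibrium: 132 − 7q = 81.4 + 1.5q → q* = 5.9529, p* = 90.3294.
At q = 4.9: demand price = 132 − 7·4.9 = 97.7; supply price = 81.4 + 1.5·4.9 = 88.75.
Δq = 5.9529 − 4.9 = 1.0529; wedge = 97.7 − 88.75 = 8.95.
Welfare loss = ½ × 1.0529 × 8.95 = $4.71.

$4.71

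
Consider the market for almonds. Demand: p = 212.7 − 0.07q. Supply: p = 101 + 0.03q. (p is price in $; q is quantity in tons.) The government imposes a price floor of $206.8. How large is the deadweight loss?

$53324.94

Competitive equilibrium: 212.7 − 0.07q = 101 + 0.03q → q* = 1117, p* = 134.51.
At the floor p = 206.8, quantity demanded = (212.7 − 206.8)/0.07 = 84.28571.
Sellers' marginal cost at q' = 84.28571: 101 + 0.03·84.28571 = 103.52857.
Δq = 1117 − 84.28571 = 1032.71429; wedge = 206.8 − 103.52857 = 103.27143.
Welfare loss = ½ × 1032.71429 × 103.27143 = $53324.94.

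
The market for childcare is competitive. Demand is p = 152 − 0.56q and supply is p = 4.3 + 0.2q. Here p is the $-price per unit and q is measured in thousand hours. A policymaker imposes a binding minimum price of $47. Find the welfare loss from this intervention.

$17.79 thousand

Competitive equilibrium: 152 − 0.56q = 4.3 + 0.2q → q* = 194.3421, p* = 43.1684.
At the floor p = 47, quantity demanded = (152 − 47)/0.56 = 187.5.
Sellers' marginal cost at q' = 187.5: 4.3 + 0.2·187.5 = 41.8.
Δq = 194.3421 − 187.5 = 6.8421; wedge = 47 − 41.8 = 5.2.
Welfare loss = ½ × 6.8421 × 5.2 = $17.79 thousand.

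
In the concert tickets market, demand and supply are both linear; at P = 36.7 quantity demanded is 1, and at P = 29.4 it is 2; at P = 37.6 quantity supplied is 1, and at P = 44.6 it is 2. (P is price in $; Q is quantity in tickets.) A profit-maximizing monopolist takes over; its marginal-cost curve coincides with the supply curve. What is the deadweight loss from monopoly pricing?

$0.72

Demand slope = (29.4 − 36.7)/(2 − 1) = −7.3, so P = 44 − 7.3Q.
Supply slope = (44.6 − 37.6)/(2 − 1) = 7, so P = 30.6 + 7Q.
Competitive equilibrium: 44 − 7.3Q = 30.6 + 7Q → Q* = 0.9371, P* = 37.1594.
Marginal revenue: MR = 44 − 14.6Q. Set MR = MC: 44 − 14.6Q = 30.6 + 7Q → Q_m = 0.6204.
Price P_m = 44 − 7.3·0.6204 = 39.4711; MC(Q_m) = 30.6 + 7·0.6204 = 34.9428.
Competitive Q* = 0.9371, so ΔQ = 0.3167; wedge = 39.4711 − 34.9428 = 4.5283.
DWL = ½ × 0.3167 × 4.5283 = $0.72.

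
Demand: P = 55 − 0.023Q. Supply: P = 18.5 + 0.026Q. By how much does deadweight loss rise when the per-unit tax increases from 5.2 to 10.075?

Competitive equilibrium: 55 − 0.023Q = 18.5 + 0.026Q → Q* = 744.898, P* = 37.8673.
For a per-unit tax t: ΔQ = t/0.049, so DWL = ½·t·(t/0.049) = t²/0.098.
At t = 5.2: DWL = 275.918. At t = 10.075: DWL = 1035.772.
Increase = 1035.772 − 275.918 = 759.85.

759.85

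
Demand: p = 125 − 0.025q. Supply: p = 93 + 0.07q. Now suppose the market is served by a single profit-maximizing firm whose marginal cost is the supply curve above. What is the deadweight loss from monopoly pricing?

Competitive equilibrium: 125 − 0.025q = 93 + 0.07q → q* = 336.8421, p* = 116.5789.
Marginal revenue: MR = 125 − 0.05q. Set MR = MC: 125 − 0.05q = 93 + 0.07q → q_m = 266.6667.
Price p_m = 125 − 0.025·266.6667 = 118.3333; MC(q_m) = 93 + 0.07·266.6667 = 111.6667.
Competitive q* = 336.8421, so Δq = 70.1754; wedge = 118.3333 − 111.6667 = 6.6666.
Welfare loss = ½ × 70.1754 × 6.6666 = 233.92.

233.92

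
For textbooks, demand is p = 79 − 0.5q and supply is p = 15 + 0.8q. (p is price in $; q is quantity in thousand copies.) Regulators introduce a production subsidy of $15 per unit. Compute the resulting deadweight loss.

$86.54 thousand

Competitive equilibrium: 79 − 0.5q = 15 + 0.8q → q* = 49.2308, p* = 54.3846.
The subsidy lowers effective supply by 15: p = 0 + 0.8q.
New quantity: 79 − 0.5q = 0 + 0.8q → q' = 60.7692.
Overproduction Δq = 60.7692 − 49.2308 = 11.5384; wedge = subsidy = 15.
Welfare loss = ½ × 11.5384 × 15 = $86.54 thousand.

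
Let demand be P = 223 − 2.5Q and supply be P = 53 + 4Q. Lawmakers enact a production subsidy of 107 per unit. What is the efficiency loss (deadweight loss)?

Competitive equilibrium: 223 − 2.5Q = 53 + 4Q → Q* = 26.15385, P* = 157.61538.
The subsidy lowers effective supply by 107: P = 4Q − 54.
New quantity: 223 − 2.5Q = 4Q − 54 → Q' = 42.61538.
Overproduction ΔQ = 42.61538 − 26.15385 = 16.46153; wedge = subsidy = 107.
DWL = ½ × 16.46153 × 107 = 880.69.

880.69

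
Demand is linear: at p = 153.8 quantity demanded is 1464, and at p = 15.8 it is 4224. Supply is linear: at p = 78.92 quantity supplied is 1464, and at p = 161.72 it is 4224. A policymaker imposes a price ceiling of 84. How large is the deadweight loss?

23511.11

Demand slope = (15.8 − 153.8)/(4224 − 1464) = −0.05, so p = 227 − 0.05q.
Supply slope = (161.72 − 78.92)/(4224 − 1464) = 0.03, so p = 35 + 0.03q.
Competitive equilibrium: 227 − 0.05q = 35 + 0.03q → q* = 2400, p* = 107.
At the ceiling p = 84, quantity supplied = (84 − 35)/0.03 = 1633.33333.
Willingness to pay at q' = 1633.33333: 227 − 0.05·1633.33333 = 145.33333.
Δq = 2400 − 1633.33333 = 766.66667; wedge = 145.33333 − 84 = 61.33333.
Deadweight loss = ½ × 766.66667 × 61.33333 = 23511.11.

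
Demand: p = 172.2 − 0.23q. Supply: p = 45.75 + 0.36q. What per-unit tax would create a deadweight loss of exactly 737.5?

29.5

Competitive equilibrium: 172.2 − 0.23q = 45.75 + 0.36q → q* = 214.322, p* = 122.9059.
A tax t gives Δq = t/0.59 and wedge t, so DWL = t²/1.18.
t²/1.18 = 737.5 → t² = 870.25 → t = 29.5.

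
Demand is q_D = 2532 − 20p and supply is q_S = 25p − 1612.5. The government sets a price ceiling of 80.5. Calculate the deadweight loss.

In inverse form: demand p = 126.6 − 0.05q, supply p = 64.5 + 0.04q.
Competitive equilibrium: 126.6 − 0.05q = 64.5 + 0.04q → q* = 690, p* = 92.1.
At the ceiling p = 80.5, quantity supplied = (80.5 − 64.5)/0.04 = 400.
Willingness to pay at q' = 400: 126.6 − 0.05·400 = 106.6.
Δq = 690 − 400 = 290; wedge = 106.6 − 80.5 = 26.1.
Welfare loss = ½ × 290 × 26.1 = 3784.50.

3784.50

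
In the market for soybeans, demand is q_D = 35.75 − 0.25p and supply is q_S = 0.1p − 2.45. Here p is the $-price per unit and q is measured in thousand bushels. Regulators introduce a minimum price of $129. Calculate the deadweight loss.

$172.51 thousand

In inverse form: demand p = 143 − 4q, supply p = 24.5 + 10q.
Competitive equilibrium: 143 − 4q = 24.5 + 10q → q* = 8.4643, p* = 109.1429.
At the floor p = 129, quantity demanded = (143 − 129)/4 = 3.5.
Sellers' marginal cost at q' = 3.5: 24.5 + 10·3.5 = 59.5.
Δq = 8.4643 − 3.5 = 4.9643; wedge = 129 − 59.5 = 69.5.
Welfare loss = ½ × 4.9643 × 69.5 = $172.51 thousand.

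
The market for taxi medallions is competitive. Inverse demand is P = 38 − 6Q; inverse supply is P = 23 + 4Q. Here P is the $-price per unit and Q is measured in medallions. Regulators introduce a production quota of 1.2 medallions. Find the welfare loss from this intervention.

$0.45

Competitive equilibrium: 38 − 6Q = 23 + 4Q → Q* = 1.5, P* = 29.
At Q = 1.2: demand price = 38 − 6·1.2 = 30.8; supply price = 23 + 4·1.2 = 27.8.
ΔQ = 1.5 − 1.2 = 0.3; wedge = 30.8 − 27.8 = 3.
DWL = ½ × 0.3 × 3 = $0.45.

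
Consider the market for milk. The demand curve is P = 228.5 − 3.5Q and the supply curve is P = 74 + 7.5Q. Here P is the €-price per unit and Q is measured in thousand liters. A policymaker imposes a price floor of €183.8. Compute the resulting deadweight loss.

Competitive equilibrium: 228.5 − 3.5Q = 74 + 7.5Q → Q* = 14.0455, P* = 179.3409.
At the floor P = 183.8, quantity demanded = (228.5 − 183.8)/3.5 = 12.7714.
Sellers' marginal cost at Q' = 12.7714: 74 + 7.5·12.7714 = 169.7855.
ΔQ = 14.0455 − 12.7714 = 1.2741; wedge = 183.8 − 169.7855 = 14.0145.
The triangle = ½ × 1.2741 × 14.0145 = €8.93 thousand.

€8.93 thousand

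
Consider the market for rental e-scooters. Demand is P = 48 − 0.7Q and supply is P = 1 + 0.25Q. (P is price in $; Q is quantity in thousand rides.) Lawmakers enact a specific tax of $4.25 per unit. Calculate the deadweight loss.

$9.51 thousand

Competitive equilibrium: 48 − 0.7Q = 1 + 0.25Q → Q* = 49.4737, P* = 13.3684.
With the tax, the buyer price exceeds the seller price by 4.25: (48 − 0.7Q) − (1 + 0.25Q) = 4.25 → Q' = 45.
ΔQ = 49.4737 − 45 = 4.4737; the wedge equals the tax, 4.25.
The triangle = ½ × 4.4737 × 4.25 = $9.51 thousand.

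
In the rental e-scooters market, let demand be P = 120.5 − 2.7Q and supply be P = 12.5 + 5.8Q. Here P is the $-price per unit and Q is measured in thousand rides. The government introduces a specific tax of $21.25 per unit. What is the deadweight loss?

Competitive equilibrium: 120.5 − 2.7Q = 12.5 + 5.8Q → Q* = 12.7059, P* = 86.1941.
With the tax, the buyer price exceeds the seller price by 21.25: (120.5 − 2.7Q) − (12.5 + 5.8Q) = 21.25 → Q' = 10.2059.
ΔQ = 12.7059 − 10.2059 = 2.5; the wedge equals the tax, 21.25.
DWL = ½ × 2.5 × 21.25 = $26.56 thousand.

$26.56 thousand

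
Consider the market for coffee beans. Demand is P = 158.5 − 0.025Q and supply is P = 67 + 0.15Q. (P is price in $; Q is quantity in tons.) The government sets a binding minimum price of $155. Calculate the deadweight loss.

$12825.71

Competitive equilibrium: 158.5 − 0.025Q = 67 + 0.15Q → Q* = 522.8571, P* = 145.4286.
At the floor P = 155, quantity demanded = (158.5 − 155)/0.025 = 140.
Sellers' marginal cost at Q' = 140: 67 + 0.15·140 = 88.
ΔQ = 522.8571 − 140 = 382.8571; wedge = 155 − 88 = 67.
The triangle = ½ × 382.8571 × 67 = $12825.71.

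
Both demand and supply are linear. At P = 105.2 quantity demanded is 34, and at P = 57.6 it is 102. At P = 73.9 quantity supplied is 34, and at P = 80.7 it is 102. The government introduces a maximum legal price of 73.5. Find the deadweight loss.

743.91

Demand slope = (57.6 − 105.2)/(102 − 34) = −0.7, so P = 129 − 0.7Q.
Supply slope = (80.7 − 73.9)/(102 − 34) = 0.1, so P = 70.5 + 0.1Q.
Competitive equilibrium: 129 − 0.7Q = 70.5 + 0.1Q → Q* = 73.125, P* = 77.8125.
At the ceiling P = 73.5, quantity supplied = (73.5 − 70.5)/0.1 = 30.
Willingness to pay at Q' = 30: 129 − 0.7·30 = 108.
ΔQ = 73.125 − 30 = 43.125; wedge = 108 − 73.5 = 34.5.
DWL = ½ × 43.125 × 34.5 = 743.91.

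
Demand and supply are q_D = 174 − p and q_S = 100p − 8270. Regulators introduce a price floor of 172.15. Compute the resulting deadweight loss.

3959.40

In inverse form: demand p = 174 − q, supply p = 82.7 + 0.01q.
Competitive equilibrium: 174 − q = 82.7 + 0.01q → q* = 90.396, p* = 83.604.
At the floor p = 172.15, quantity demanded = (174 − 172.15)/1 = 1.85.
Sellers' marginal cost at q' = 1.85: 82.7 + 0.01·1.85 = 82.7185.
Δq = 90.396 − 1.85 = 88.546; wedge = 172.15 − 82.7185 = 89.4315.
Deadweight loss = ½ × 88.546 × 89.4315 = 3959.40.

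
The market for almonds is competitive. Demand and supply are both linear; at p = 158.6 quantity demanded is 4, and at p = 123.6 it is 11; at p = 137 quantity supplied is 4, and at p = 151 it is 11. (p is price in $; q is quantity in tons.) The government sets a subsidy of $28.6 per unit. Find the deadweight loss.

Demand slope = (123.6 − 158.6)/(11 − 4) = −5, so p = 178.6 − 5q.
Supply slope = (151 − 137)/(11 − 4) = 2, so p = 129 + 2q.
Competitive equilibrium: 178.6 − 5q = 129 + 2q → q* = 7.0857, p* = 143.1714.
The subsidy lowers effective supply by 28.6: p = 100.4 + 2q.
New quantity: 178.6 − 5q = 100.4 + 2q → q' = 11.1714.
Overproduction Δq = 11.1714 − 7.0857 = 4.0857; wedge = subsidy = 28.6.
The triangle = ½ × 4.0857 × 28.6 = $58.43.

$58.43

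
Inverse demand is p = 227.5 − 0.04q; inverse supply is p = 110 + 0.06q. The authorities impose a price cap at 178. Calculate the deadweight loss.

Competitive equilibrium: 227.5 − 0.04q = 110 + 0.06q → q* = 1175, p* = 180.5.
At the ceiling p = 178, quantity supplied = (178 − 110)/0.06 = 1133.3333.
Willingness to pay at q' = 1133.3333: 227.5 − 0.04·1133.3333 = 182.1667.
Δq = 1175 − 1133.3333 = 41.6667; wedge = 182.1667 − 178 = 4.1667.
DWL = ½ × 41.6667 × 4.1667 = 86.81.

86.81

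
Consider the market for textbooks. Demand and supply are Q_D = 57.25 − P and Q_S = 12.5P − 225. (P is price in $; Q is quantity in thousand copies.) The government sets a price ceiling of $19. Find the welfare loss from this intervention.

In inverse form: demand P = 57.25 − Q, supply P = 18 + 0.08Q.
Competitive equilibrium: 57.25 − Q = 18 + 0.08Q → Q* = 36.3426, P* = 20.9074.
At the ceiling P = 19, quantity supplied = (19 − 18)/0.08 = 12.5.
Willingness to pay at Q' = 12.5: 57.25 − 1·12.5 = 44.75.
ΔQ = 36.3426 − 12.5 = 23.8426; wedge = 44.75 − 19 = 25.75.
DWL = ½ × 23.8426 × 25.75 = $306.97 thousand.

$306.97 thousand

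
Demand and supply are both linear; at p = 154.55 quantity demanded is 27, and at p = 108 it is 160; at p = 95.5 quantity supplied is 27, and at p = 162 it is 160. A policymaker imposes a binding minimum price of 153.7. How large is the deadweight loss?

Demand slope = (108 − 154.55)/(160 − 27) = −0.35, so p = 164 − 0.35q.
Supply slope = (162 − 95.5)/(160 − 27) = 0.5, so p = 82 + 0.5q.
Competitive equilibrium: 164 − 0.35q = 82 + 0.5q → q* = 96.4706, p* = 130.2353.
At the floor p = 153.7, quantity demanded = (164 − 153.7)/0.35 = 29.4286.
Sellers' marginal cost at q' = 29.4286: 82 + 0.5·29.4286 = 96.7143.
Δq = 96.4706 − 29.4286 = 67.042; wedge = 153.7 − 96.7143 = 56.9857.
DWL = ½ × 67.042 × 56.9857 = 1910.22.

1910.22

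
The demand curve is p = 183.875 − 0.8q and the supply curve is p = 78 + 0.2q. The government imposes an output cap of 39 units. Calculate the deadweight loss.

2236.13

Competitive equilibrium: 183.875 − 0.8q = 78 + 0.2q → q* = 105.875, p* = 99.175.
At q = 39: demand price = 183.875 − 0.8·39 = 152.675; supply price = 78 + 0.2·39 = 85.8.
Δq = 105.875 − 39 = 66.875; wedge = 152.675 − 85.8 = 66.875.
DWL = ½ × 66.875 × 66.875 = 2236.13.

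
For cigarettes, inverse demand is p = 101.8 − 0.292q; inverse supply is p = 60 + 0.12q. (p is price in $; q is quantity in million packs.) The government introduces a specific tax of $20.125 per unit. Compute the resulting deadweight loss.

Competitive equilibrium: 101.8 − 0.292q = 60 + 0.12q → q* = 101.4563, p* = 72.1748.
With the tax, the buyer price exceeds the seller price by 20.125: (101.8 − 0.292q) − (60 + 0.12q) = 20.125 → q' = 52.6092.
Δq = 101.4563 − 52.6092 = 48.8471; the wedge equals the tax, 20.125.
Welfare loss = ½ × 48.8471 × 20.125 = $491.52 million.

$491.52 million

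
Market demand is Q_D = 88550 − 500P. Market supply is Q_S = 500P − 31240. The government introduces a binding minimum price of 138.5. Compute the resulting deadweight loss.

175032.05

In inverse form: demand P = 177.1 − 0.002Q, supply P = 62.48 + 0.002Q.
Competitive equilibrium: 177.1 − 0.002Q = 62.48 + 0.002Q → Q* = 28655, P* = 119.79.
At the floor P = 138.5, quantity demanded = (177.1 − 138.5)/0.002 = 19300.
Sellers' marginal cost at Q' = 19300: 62.48 + 0.002·19300 = 101.08.
ΔQ = 28655 − 19300 = 9355; wedge = 138.5 − 101.08 = 37.42.
DWL = ½ × 9355 × 37.42 = 175032.05.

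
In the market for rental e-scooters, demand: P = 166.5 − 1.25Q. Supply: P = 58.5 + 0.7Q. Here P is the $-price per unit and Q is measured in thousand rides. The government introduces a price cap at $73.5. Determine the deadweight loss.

Competitive equilibrium: 166.5 − 1.25Q = 58.5 + 0.7Q → Q* = 55.3846, P* = 97.2692.
At the ceiling P = 73.5, quantity supplied = (73.5 − 58.5)/0.7 = 21.4286.
Willingness to pay at Q' = 21.4286: 166.5 − 1.25·21.4286 = 139.7143.
ΔQ = 55.3846 − 21.4286 = 33.956; wedge = 139.7143 − 73.5 = 66.2143.
Deadweight loss = ½ × 33.956 × 66.2143 = $1124.19 thousand.

$1124.19 thousand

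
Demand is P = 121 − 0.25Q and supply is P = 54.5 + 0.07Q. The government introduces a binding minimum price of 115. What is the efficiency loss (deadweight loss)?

5405.93

Competitive equilibrium: 121 − 0.25Q = 54.5 + 0.07Q → Q* = 207.8125, P* = 69.0469.
At the floor P = 115, quantity demanded = (121 − 115)/0.25 = 24.
Sellers' marginal cost at Q' = 24: 54.5 + 0.07·24 = 56.18.
ΔQ = 207.8125 − 24 = 183.8125; wedge = 115 − 56.18 = 58.82.
DWL = ½ × 183.8125 × 58.82 = 5405.93.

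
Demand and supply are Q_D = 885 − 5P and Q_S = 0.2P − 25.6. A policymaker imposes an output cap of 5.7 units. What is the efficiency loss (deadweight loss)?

In inverse form: demand P = 177 − 0.2Q, supply P = 128 + 5Q.
Competitive equilibrium: 177 − 0.2Q = 128 + 5Q → Q* = 9.4231, P* = 175.1154.
At Q = 5.7: demand price = 177 − 0.2·5.7 = 175.86; supply price = 128 + 5·5.7 = 156.5.
ΔQ = 9.4231 − 5.7 = 3.7231; wedge = 175.86 − 156.5 = 19.36.
DWL = ½ × 3.7231 × 19.36 = 36.04.

36.04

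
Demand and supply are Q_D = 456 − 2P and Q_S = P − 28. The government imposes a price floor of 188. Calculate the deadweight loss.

2133.33

In inverse form: demand P = 228 − 0.5Q, supply P = 28 + Q.
Competitive equilibrium: 228 − 0.5Q = 28 + Q → Q* = 133.3333, P* = 161.3333.
At the floor P = 188, quantity demanded = (228 − 188)/0.5 = 80.
Sellers' marginal cost at Q' = 80: 28 + 1·80 = 108.
ΔQ = 133.3333 − 80 = 53.3333; wedge = 188 − 108 = 80.
The triangle = ½ × 53.3333 × 80 = 2133.33.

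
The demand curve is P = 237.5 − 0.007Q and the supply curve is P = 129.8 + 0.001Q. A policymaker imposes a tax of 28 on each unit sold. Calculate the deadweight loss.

Competitive equilibrium: 237.5 − 0.007Q = 129.8 + 0.001Q → Q* = 13462.5, P* = 143.2625.
With the tax, the buyer price exceeds the seller price by 28: (237.5 − 0.007Q) − (129.8 + 0.001Q) = 28 → Q' = 9962.5.
ΔQ = 13462.5 − 9962.5 = 3500; the wedge equals the tax, 28.
The triangle = ½ × 3500 × 28 = 49000.

49000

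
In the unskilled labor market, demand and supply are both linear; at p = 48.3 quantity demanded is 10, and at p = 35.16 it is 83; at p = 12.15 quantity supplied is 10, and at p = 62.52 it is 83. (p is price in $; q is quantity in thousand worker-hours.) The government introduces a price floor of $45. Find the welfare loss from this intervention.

$234.51 thousand

Demand slope = (35.16 − 48.3)/(83 − 10) = −0.18, so p = 50.1 − 0.18q.
Supply slope = (62.52 − 12.15)/(83 − 10) = 0.69, so p = 5.25 + 0.69q.
Competitive equilibrium: 50.1 − 0.18q = 5.25 + 0.69q → q* = 51.5517, p* = 40.8207.
At the floor p = 45, quantity demanded = (50.1 − 45)/0.18 = 28.3333.
Sellers' marginal cost at q' = 28.3333: 5.25 + 0.69·28.3333 = 24.8.
Δq = 51.5517 − 28.3333 = 23.2184; wedge = 45 − 24.8 = 20.2.
The triangle = ½ × 23.2184 × 20.2 = $234.51 thousand.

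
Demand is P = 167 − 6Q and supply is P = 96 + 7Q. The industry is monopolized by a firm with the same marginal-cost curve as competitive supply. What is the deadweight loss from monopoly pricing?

Competitive equilibrium: 167 − 6Q = 96 + 7Q → Q* = 5.46154, P* = 134.23077.
Marginal revenue: MR = 167 − 12Q. Set MR = MC: 167 − 12Q = 96 + 7Q → Q_m = 3.73684.
Price P_m = 167 − 6·3.73684 = 144.57896; MC(Q_m) = 96 + 7·3.73684 = 122.15788.
Competitive Q* = 5.46154, so ΔQ = 1.7247; wedge = 144.57896 − 122.15788 = 22.42108.
Welfare loss = ½ × 1.7247 × 22.42108 = 19.33.

19.33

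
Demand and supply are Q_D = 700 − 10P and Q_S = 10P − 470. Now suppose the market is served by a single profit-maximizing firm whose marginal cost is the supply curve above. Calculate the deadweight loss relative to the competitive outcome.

146.94

In inverse form: demand P = 70 − 0.1Q, supply P = 47 + 0.1Q.
Competitive equilibrium: 70 − 0.1Q = 47 + 0.1Q → Q* = 115, P* = 58.5.
Marginal revenue: MR = 70 − 0.2Q. Set MR = MC: 70 − 0.2Q = 47 + 0.1Q → Q_m = 76.6667.
Price P_m = 70 − 0.1·76.6667 = 62.3333; MC(Q_m) = 47 + 0.1·76.6667 = 54.6667.
Competitive Q* = 115, so ΔQ = 38.3333; wedge = 62.3333 − 54.6667 = 7.6666.
The triangle = ½ × 38.3333 × 7.6666 = 146.94.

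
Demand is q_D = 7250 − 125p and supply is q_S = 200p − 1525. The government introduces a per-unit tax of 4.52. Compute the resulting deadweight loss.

In inverse form: demand p = 58 − 0.008q, supply p = 7.625 + 0.005q.
Competitive equilibrium: 58 − 0.008q = 7.625 + 0.005q → q* = 3875, p* = 27.
With the tax, the buyer price exceeds the seller price by 4.52: (58 − 0.008q) − (7.625 + 0.005q) = 4.52 → q' = 3527.3077.
Δq = 3875 − 3527.3077 = 347.6923; the wedge equals the tax, 4.52.
DWL = ½ × 347.6923 × 4.52 = 785.78.

785.78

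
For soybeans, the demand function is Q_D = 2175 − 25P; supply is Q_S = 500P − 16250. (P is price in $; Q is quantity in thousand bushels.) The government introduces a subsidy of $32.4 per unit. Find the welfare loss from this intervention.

In inverse form: demand P = 87 − 0.04Q, supply P = 32.5 + 0.002Q.
Competitive equilibrium: 87 − 0.04Q = 32.5 + 0.002Q → Q* = 1297.619, P* = 35.0952.
The subsidy lowers effective supply by 32.4: P = 0.1 + 0.002Q.
New quantity: 87 − 0.04Q = 0.1 + 0.002Q → Q' = 2069.0476.
Overproduction ΔQ = 2069.0476 − 1297.619 = 771.4286; wedge = subsidy = 32.4.
Welfare loss = ½ × 771.4286 × 32.4 = $12497.14 thousand.

$12497.14 thousand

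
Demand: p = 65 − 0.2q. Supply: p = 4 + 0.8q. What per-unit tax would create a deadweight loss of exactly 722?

Competitive equilibrium: 65 − 0.2q = 4 + 0.8q → q* = 61, p* = 52.8.
A tax t gives Δq = t/1 and wedge t, so DWL = t²/2.
t²/2 = 722 → t² = 1444 → t = 38.

38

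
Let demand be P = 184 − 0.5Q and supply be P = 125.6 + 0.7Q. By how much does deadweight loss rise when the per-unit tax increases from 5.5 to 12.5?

Competitive equilibrium: 184 − 0.5Q = 125.6 + 0.7Q → Q* = 48.6667, P* = 159.6667.
For a per-unit tax t: ΔQ = t/1.2, so DWL = ½·t·(t/1.2) = t²/2.4.
At t = 5.5: DWL = 12.604. At t = 12.5: DWL = 65.104.
Increase = 65.104 − 12.604 = 52.50.

52.50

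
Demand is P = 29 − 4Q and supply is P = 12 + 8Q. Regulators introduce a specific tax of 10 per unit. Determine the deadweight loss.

Competitive equilibrium: 29 − 4Q = 12 + 8Q → Q* = 1.4167, P* = 23.3333.
With the tax, the buyer price exceeds the seller price by 10: (29 − 4Q) − (12 + 8Q) = 10 → Q' = 0.5833.
ΔQ = 1.4167 − 0.5833 = 0.8334; the wedge equals the tax, 10.
DWL = ½ × 0.8334 × 10 = 4.17.

4.17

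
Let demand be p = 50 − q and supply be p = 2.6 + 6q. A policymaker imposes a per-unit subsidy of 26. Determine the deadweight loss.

48.29

Competitive equilibrium: 50 − q = 2.6 + 6q → q* = 6.7714, p* = 43.2286.
The subsidy lowers effective supply by 26: p = 6q − 23.4.
New quantity: 50 − q = 6q − 23.4 → q' = 10.4857.
Overproduction Δq = 10.4857 − 6.7714 = 3.7143; wedge = subsidy = 26.
Deadweight loss = ½ × 3.7143 × 26 = 48.29.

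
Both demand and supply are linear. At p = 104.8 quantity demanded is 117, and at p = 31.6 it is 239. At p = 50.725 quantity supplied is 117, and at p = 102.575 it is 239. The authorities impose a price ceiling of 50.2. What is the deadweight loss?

Demand slope = (31.6 − 104.8)/(239 − 117) = −0.6, so p = 175 − 0.6q.
Supply slope = (102.575 − 50.725)/(239 − 117) = 0.425, so p = 1 + 0.425q.
Competitive equilibrium: 175 − 0.6q = 1 + 0.425q → q* = 169.7561, p* = 73.1463.
At the ceiling p = 50.2, quantity supplied = (50.2 − 1)/0.425 = 115.7647.
Willingness to pay at q' = 115.7647: 175 − 0.6·115.7647 = 105.5412.
Δq = 169.7561 − 115.7647 = 53.9914; wedge = 105.5412 − 50.2 = 55.3412.
Welfare loss = ½ × 53.9914 × 55.3412 = 1493.97.

1493.97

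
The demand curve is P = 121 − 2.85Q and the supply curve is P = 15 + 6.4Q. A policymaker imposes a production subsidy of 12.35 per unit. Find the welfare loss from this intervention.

Competitive equilibrium: 121 − 2.85Q = 15 + 6.4Q → Q* = 11.4595, P* = 88.3405.
The subsidy lowers effective supply by 12.35: P = 2.65 + 6.4Q.
New quantity: 121 − 2.85Q = 2.65 + 6.4Q → Q' = 12.7946.
Overproduction ΔQ = 12.7946 − 11.4595 = 1.3351; wedge = subsidy = 12.35.
The triangle = ½ × 1.3351 × 12.35 = 8.24.

8.24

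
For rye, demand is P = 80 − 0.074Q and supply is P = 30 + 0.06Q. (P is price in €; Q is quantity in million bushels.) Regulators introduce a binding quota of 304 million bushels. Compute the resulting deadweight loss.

€320.23 million

Competitive equilibrium: 80 − 0.074Q = 30 + 0.06Q → Q* = 373.1343, P* = 52.3881.
At Q = 304: demand price = 80 − 0.074·304 = 57.504; supply price = 30 + 0.06·304 = 48.24.
ΔQ = 373.1343 − 304 = 69.1343; wedge = 57.504 − 48.24 = 9.264.
The triangle = ½ × 69.1343 × 9.264 = €320.23 million.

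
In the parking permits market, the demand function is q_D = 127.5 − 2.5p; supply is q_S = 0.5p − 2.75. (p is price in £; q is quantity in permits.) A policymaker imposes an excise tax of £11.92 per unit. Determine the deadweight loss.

£29.60

In inverse form: demand p = 51 − 0.4q, supply p = 5.5 + 2q.
Competitive equilibrium: 51 − 0.4q = 5.5 + 2q → q* = 18.9583, p* = 43.4167.
With the tax, the buyer price exceeds the seller price by 11.92: (51 − 0.4q) − (5.5 + 2q) = 11.92 → q' = 13.9917.
Δq = 18.9583 − 13.9917 = 4.9666; the wedge equals the tax, 11.92.
Welfare loss = ½ × 4.9666 × 11.92 = £29.60.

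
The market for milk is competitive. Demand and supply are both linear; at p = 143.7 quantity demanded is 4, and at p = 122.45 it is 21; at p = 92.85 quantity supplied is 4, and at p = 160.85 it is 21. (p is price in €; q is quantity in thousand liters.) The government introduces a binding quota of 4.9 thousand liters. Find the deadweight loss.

€202.62 thousand

Demand slope = (122.45 − 143.7)/(21 − 4) = −1.25, so p = 148.7 − 1.25q.
Supply slope = (160.85 − 92.85)/(21 − 4) = 4, so p = 76.85 + 4q.
Competitive equilibrium: 148.7 − 1.25q = 76.85 + 4q → q* = 13.6857, p* = 131.5929.
At q = 4.9: demand price = 148.7 − 1.25·4.9 = 142.575; supply price = 76.85 + 4·4.9 = 96.45.
Δq = 13.6857 − 4.9 = 8.7857; wedge = 142.575 − 96.45 = 46.125.
The triangle = ½ × 8.7857 × 46.125 = €202.62 thousand.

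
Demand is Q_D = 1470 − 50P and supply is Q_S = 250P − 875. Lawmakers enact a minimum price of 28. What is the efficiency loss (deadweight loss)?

In inverse form: demand P = 29.4 − 0.02Q, supply P = 3.5 + 0.004Q.
Competitive equilibrium: 29.4 − 0.02Q = 3.5 + 0.004Q → Q* = 1079.1667, P* = 7.8167.
At the floor P = 28, quantity demanded = (29.4 − 28)/0.02 = 70.
Sellers' marginal cost at Q' = 70: 3.5 + 0.004·70 = 3.78.
ΔQ = 1079.1667 − 70 = 1009.1667; wedge = 28 − 3.78 = 24.22.
Deadweight loss = ½ × 1009.1667 × 24.22 = 12221.01.

12221.01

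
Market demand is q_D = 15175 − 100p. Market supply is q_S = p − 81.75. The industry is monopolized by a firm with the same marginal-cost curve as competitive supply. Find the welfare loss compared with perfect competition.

0.23

In inverse form: demand p = 151.75 − 0.01q, supply p = 81.75 + q.
Competitive equilibrium: 151.75 − 0.01q = 81.75 + q → q* = 69.3069, p* = 151.0569.
Marginal revenue: MR = 151.75 − 0.02q. Set MR = MC: 151.75 − 0.02q = 81.75 + q → q_m = 68.6275.
Price p_m = 151.75 − 0.01·68.6275 = 151.0637; MC(q_m) = 81.75 + 1·68.6275 = 150.3775.
Competitive q* = 69.3069, so Δq = 0.6794; wedge = 151.0637 − 150.3775 = 0.6862.
Welfare loss = ½ × 0.6794 × 0.6862 = 0.23.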